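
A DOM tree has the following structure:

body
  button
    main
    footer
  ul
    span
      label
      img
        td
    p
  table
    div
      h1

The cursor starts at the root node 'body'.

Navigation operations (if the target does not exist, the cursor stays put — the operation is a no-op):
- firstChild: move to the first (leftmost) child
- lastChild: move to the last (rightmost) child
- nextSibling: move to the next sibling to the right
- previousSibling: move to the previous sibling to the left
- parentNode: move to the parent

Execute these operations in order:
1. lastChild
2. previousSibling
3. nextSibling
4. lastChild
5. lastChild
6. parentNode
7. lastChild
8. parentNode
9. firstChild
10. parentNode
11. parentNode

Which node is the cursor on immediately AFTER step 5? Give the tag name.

After 1 (lastChild): table
After 2 (previousSibling): ul
After 3 (nextSibling): table
After 4 (lastChild): div
After 5 (lastChild): h1

Answer: h1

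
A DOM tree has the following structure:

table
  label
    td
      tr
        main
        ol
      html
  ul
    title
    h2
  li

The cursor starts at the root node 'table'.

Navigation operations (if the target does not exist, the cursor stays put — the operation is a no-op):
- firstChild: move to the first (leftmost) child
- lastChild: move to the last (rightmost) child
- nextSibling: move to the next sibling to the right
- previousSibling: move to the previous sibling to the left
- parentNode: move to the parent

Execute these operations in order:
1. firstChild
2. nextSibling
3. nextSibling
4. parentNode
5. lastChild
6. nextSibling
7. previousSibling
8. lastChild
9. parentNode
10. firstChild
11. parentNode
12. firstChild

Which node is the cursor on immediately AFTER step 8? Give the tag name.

Answer: h2

Derivation:
After 1 (firstChild): label
After 2 (nextSibling): ul
After 3 (nextSibling): li
After 4 (parentNode): table
After 5 (lastChild): li
After 6 (nextSibling): li (no-op, stayed)
After 7 (previousSibling): ul
After 8 (lastChild): h2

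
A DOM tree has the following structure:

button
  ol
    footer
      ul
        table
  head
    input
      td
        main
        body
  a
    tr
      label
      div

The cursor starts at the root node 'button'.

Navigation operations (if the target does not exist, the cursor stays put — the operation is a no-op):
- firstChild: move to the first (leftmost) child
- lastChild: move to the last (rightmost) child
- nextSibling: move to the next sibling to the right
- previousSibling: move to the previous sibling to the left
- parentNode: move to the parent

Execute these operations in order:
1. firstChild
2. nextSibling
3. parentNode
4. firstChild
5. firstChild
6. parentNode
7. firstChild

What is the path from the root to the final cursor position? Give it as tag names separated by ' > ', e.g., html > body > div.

After 1 (firstChild): ol
After 2 (nextSibling): head
After 3 (parentNode): button
After 4 (firstChild): ol
After 5 (firstChild): footer
After 6 (parentNode): ol
After 7 (firstChild): footer

Answer: button > ol > footer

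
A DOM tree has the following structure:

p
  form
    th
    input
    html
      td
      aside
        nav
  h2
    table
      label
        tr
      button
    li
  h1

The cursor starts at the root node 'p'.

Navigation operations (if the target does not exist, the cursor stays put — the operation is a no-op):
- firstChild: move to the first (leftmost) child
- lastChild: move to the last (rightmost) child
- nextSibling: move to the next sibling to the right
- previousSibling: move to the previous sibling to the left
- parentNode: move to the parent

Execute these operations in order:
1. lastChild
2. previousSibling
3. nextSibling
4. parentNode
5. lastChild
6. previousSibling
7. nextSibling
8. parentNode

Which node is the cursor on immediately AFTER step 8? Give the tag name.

Answer: p

Derivation:
After 1 (lastChild): h1
After 2 (previousSibling): h2
After 3 (nextSibling): h1
After 4 (parentNode): p
After 5 (lastChild): h1
After 6 (previousSibling): h2
After 7 (nextSibling): h1
After 8 (parentNode): p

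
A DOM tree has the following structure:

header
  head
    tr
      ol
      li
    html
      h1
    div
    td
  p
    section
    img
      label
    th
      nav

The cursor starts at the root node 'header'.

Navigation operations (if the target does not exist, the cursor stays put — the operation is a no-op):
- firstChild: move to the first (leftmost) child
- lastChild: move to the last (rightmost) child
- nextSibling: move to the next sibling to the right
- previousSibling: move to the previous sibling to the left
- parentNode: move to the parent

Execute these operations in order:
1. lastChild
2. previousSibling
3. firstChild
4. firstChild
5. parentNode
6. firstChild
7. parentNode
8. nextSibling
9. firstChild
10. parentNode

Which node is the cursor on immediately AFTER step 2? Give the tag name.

Answer: head

Derivation:
After 1 (lastChild): p
After 2 (previousSibling): head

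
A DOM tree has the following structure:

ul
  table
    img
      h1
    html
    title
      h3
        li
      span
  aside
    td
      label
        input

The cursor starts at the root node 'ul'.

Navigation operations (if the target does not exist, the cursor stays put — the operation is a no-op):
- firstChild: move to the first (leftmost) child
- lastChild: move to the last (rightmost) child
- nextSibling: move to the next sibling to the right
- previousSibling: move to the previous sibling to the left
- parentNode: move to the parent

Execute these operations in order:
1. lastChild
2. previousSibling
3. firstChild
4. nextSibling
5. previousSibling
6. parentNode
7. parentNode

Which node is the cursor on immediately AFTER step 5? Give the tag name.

After 1 (lastChild): aside
After 2 (previousSibling): table
After 3 (firstChild): img
After 4 (nextSibling): html
After 5 (previousSibling): img

Answer: img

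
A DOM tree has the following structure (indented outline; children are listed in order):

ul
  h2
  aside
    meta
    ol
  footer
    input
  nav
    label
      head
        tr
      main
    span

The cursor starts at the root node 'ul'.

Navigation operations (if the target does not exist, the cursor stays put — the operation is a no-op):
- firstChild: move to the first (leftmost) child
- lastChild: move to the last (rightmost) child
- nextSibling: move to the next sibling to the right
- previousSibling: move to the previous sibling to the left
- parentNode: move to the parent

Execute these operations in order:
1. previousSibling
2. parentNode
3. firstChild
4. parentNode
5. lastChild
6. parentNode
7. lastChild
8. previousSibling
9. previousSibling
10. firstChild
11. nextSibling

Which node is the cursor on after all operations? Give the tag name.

After 1 (previousSibling): ul (no-op, stayed)
After 2 (parentNode): ul (no-op, stayed)
After 3 (firstChild): h2
After 4 (parentNode): ul
After 5 (lastChild): nav
After 6 (parentNode): ul
After 7 (lastChild): nav
After 8 (previousSibling): footer
After 9 (previousSibling): aside
After 10 (firstChild): meta
After 11 (nextSibling): ol

Answer: ol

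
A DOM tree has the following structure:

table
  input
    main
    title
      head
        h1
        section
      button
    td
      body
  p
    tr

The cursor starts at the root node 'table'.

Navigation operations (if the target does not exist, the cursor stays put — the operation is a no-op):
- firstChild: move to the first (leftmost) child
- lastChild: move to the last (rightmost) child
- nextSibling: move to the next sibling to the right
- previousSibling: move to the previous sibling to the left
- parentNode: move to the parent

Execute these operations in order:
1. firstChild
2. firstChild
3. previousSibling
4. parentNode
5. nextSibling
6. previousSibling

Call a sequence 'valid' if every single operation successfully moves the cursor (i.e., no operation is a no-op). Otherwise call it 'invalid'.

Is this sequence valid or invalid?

Answer: invalid

Derivation:
After 1 (firstChild): input
After 2 (firstChild): main
After 3 (previousSibling): main (no-op, stayed)
After 4 (parentNode): input
After 5 (nextSibling): p
After 6 (previousSibling): input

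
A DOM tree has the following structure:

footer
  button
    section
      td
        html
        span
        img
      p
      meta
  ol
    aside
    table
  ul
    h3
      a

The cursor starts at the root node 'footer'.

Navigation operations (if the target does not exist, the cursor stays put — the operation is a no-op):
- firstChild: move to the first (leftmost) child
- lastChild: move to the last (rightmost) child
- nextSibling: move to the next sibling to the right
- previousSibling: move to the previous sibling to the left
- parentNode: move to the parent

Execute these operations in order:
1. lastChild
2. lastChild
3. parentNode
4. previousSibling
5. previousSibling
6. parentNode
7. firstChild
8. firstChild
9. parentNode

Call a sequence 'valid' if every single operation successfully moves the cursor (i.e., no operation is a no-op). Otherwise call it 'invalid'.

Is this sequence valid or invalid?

Answer: valid

Derivation:
After 1 (lastChild): ul
After 2 (lastChild): h3
After 3 (parentNode): ul
After 4 (previousSibling): ol
After 5 (previousSibling): button
After 6 (parentNode): footer
After 7 (firstChild): button
After 8 (firstChild): section
After 9 (parentNode): button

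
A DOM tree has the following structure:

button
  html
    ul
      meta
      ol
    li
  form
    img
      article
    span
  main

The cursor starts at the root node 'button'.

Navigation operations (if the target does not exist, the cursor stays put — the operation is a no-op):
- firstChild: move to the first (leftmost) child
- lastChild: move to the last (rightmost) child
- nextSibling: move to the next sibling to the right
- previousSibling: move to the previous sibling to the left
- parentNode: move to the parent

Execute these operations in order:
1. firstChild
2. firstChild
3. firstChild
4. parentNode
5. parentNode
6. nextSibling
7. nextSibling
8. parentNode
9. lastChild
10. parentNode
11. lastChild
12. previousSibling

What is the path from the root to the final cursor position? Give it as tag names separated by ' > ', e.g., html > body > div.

After 1 (firstChild): html
After 2 (firstChild): ul
After 3 (firstChild): meta
After 4 (parentNode): ul
After 5 (parentNode): html
After 6 (nextSibling): form
After 7 (nextSibling): main
After 8 (parentNode): button
After 9 (lastChild): main
After 10 (parentNode): button
After 11 (lastChild): main
After 12 (previousSibling): form

Answer: button > form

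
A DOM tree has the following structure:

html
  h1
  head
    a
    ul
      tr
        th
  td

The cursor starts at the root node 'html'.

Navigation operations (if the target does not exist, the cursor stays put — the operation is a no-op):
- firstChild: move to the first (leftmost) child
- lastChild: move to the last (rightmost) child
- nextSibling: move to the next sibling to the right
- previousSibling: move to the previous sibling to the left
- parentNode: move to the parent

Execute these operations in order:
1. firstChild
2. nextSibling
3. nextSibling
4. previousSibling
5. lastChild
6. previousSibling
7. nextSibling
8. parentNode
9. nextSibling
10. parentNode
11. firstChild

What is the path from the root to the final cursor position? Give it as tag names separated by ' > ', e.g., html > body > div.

Answer: html > h1

Derivation:
After 1 (firstChild): h1
After 2 (nextSibling): head
After 3 (nextSibling): td
After 4 (previousSibling): head
After 5 (lastChild): ul
After 6 (previousSibling): a
After 7 (nextSibling): ul
After 8 (parentNode): head
After 9 (nextSibling): td
After 10 (parentNode): html
After 11 (firstChild): h1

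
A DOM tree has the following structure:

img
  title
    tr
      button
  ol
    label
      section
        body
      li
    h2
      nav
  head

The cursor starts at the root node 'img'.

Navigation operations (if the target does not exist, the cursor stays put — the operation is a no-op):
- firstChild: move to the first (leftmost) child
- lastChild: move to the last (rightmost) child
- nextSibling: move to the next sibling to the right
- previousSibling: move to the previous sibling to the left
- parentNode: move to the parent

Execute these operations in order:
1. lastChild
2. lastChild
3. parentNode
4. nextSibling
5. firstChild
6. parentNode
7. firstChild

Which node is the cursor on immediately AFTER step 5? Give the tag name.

After 1 (lastChild): head
After 2 (lastChild): head (no-op, stayed)
After 3 (parentNode): img
After 4 (nextSibling): img (no-op, stayed)
After 5 (firstChild): title

Answer: title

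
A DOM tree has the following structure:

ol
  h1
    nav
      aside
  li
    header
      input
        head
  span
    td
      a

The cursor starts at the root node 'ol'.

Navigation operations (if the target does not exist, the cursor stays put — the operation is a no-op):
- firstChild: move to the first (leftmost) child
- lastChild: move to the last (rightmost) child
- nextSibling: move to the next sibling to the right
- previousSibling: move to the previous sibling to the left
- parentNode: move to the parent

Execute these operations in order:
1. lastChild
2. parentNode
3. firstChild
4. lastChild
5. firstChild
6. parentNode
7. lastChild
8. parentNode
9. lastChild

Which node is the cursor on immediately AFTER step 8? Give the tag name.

After 1 (lastChild): span
After 2 (parentNode): ol
After 3 (firstChild): h1
After 4 (lastChild): nav
After 5 (firstChild): aside
After 6 (parentNode): nav
After 7 (lastChild): aside
After 8 (parentNode): nav

Answer: nav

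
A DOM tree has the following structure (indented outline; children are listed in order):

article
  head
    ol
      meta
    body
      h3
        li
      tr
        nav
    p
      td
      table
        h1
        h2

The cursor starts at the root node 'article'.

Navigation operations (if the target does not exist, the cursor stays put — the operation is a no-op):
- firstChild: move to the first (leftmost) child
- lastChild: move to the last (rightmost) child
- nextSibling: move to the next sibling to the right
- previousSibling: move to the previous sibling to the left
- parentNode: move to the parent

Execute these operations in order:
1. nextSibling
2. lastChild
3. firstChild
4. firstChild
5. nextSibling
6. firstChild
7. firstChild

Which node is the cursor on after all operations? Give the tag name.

After 1 (nextSibling): article (no-op, stayed)
After 2 (lastChild): head
After 3 (firstChild): ol
After 4 (firstChild): meta
After 5 (nextSibling): meta (no-op, stayed)
After 6 (firstChild): meta (no-op, stayed)
After 7 (firstChild): meta (no-op, stayed)

Answer: meta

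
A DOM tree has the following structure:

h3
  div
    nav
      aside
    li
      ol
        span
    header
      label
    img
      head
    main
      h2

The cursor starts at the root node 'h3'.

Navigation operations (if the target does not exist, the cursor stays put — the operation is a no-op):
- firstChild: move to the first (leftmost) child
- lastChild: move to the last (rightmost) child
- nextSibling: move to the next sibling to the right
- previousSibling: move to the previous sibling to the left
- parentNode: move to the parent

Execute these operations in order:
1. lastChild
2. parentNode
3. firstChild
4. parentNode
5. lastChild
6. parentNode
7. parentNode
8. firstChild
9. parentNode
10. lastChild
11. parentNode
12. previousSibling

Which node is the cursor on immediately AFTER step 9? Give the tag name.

Answer: h3

Derivation:
After 1 (lastChild): div
After 2 (parentNode): h3
After 3 (firstChild): div
After 4 (parentNode): h3
After 5 (lastChild): div
After 6 (parentNode): h3
After 7 (parentNode): h3 (no-op, stayed)
After 8 (firstChild): div
After 9 (parentNode): h3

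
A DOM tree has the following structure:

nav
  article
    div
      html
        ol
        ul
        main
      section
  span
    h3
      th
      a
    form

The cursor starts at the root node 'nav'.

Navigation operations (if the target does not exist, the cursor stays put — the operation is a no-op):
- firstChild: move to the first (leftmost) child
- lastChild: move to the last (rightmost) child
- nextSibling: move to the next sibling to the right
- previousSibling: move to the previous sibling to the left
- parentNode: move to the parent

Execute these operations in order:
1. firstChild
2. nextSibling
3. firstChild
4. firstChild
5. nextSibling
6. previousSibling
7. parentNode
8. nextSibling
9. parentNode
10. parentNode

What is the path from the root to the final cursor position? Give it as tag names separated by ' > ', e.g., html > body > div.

After 1 (firstChild): article
After 2 (nextSibling): span
After 3 (firstChild): h3
After 4 (firstChild): th
After 5 (nextSibling): a
After 6 (previousSibling): th
After 7 (parentNode): h3
After 8 (nextSibling): form
After 9 (parentNode): span
After 10 (parentNode): nav

Answer: nav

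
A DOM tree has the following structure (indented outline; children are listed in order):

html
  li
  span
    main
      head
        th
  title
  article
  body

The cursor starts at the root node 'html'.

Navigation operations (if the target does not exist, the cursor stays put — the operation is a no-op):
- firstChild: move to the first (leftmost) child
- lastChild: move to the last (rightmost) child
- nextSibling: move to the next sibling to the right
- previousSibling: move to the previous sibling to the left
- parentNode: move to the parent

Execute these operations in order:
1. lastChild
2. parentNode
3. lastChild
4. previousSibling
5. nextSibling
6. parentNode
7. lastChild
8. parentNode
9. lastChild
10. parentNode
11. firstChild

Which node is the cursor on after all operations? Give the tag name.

After 1 (lastChild): body
After 2 (parentNode): html
After 3 (lastChild): body
After 4 (previousSibling): article
After 5 (nextSibling): body
After 6 (parentNode): html
After 7 (lastChild): body
After 8 (parentNode): html
After 9 (lastChild): body
After 10 (parentNode): html
After 11 (firstChild): li

Answer: li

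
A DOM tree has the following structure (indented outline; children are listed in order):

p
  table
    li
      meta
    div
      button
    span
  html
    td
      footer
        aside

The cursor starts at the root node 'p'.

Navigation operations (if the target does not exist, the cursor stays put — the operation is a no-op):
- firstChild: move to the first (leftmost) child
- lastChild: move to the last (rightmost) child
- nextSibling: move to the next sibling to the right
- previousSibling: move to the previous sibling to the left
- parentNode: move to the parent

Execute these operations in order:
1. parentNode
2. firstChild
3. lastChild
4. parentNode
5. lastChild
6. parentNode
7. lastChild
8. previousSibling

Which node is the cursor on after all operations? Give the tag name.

Answer: div

Derivation:
After 1 (parentNode): p (no-op, stayed)
After 2 (firstChild): table
After 3 (lastChild): span
After 4 (parentNode): table
After 5 (lastChild): span
After 6 (parentNode): table
After 7 (lastChild): span
After 8 (previousSibling): div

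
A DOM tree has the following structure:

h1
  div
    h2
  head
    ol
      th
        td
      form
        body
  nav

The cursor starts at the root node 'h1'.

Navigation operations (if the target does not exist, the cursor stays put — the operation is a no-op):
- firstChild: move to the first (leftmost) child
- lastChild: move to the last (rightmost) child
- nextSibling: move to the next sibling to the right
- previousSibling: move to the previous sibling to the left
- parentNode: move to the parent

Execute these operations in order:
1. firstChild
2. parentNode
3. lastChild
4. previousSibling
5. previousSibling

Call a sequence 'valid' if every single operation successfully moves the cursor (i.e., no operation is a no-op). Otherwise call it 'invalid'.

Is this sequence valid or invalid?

Answer: valid

Derivation:
After 1 (firstChild): div
After 2 (parentNode): h1
After 3 (lastChild): nav
After 4 (previousSibling): head
After 5 (previousSibling): div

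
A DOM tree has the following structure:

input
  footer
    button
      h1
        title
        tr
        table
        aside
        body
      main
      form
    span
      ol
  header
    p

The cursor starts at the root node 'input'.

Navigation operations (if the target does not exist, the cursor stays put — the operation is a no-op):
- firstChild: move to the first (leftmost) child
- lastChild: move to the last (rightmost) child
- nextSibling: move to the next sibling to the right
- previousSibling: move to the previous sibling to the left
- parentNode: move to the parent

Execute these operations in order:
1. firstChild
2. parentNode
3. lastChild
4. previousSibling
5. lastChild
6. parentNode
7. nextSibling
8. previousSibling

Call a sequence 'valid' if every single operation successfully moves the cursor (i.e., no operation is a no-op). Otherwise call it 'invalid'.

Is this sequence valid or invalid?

Answer: valid

Derivation:
After 1 (firstChild): footer
After 2 (parentNode): input
After 3 (lastChild): header
After 4 (previousSibling): footer
After 5 (lastChild): span
After 6 (parentNode): footer
After 7 (nextSibling): header
After 8 (previousSibling): footer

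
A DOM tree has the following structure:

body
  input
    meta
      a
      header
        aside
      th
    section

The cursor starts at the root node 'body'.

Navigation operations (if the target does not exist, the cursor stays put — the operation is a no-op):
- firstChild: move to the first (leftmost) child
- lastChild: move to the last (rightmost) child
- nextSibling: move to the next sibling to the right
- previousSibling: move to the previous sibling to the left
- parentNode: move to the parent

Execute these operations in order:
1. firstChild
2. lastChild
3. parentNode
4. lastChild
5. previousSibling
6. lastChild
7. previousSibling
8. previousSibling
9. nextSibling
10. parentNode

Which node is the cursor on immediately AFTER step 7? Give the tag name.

Answer: header

Derivation:
After 1 (firstChild): input
After 2 (lastChild): section
After 3 (parentNode): input
After 4 (lastChild): section
After 5 (previousSibling): meta
After 6 (lastChild): th
After 7 (previousSibling): header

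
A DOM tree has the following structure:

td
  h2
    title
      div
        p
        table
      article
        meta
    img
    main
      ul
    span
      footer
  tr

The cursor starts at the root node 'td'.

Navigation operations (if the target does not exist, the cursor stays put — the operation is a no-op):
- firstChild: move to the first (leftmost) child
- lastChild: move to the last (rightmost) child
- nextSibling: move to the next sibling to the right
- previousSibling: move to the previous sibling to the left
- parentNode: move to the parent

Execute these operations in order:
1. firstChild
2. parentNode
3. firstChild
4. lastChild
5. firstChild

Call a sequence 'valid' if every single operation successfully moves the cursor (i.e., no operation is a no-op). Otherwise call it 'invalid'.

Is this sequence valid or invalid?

After 1 (firstChild): h2
After 2 (parentNode): td
After 3 (firstChild): h2
After 4 (lastChild): span
After 5 (firstChild): footer

Answer: valid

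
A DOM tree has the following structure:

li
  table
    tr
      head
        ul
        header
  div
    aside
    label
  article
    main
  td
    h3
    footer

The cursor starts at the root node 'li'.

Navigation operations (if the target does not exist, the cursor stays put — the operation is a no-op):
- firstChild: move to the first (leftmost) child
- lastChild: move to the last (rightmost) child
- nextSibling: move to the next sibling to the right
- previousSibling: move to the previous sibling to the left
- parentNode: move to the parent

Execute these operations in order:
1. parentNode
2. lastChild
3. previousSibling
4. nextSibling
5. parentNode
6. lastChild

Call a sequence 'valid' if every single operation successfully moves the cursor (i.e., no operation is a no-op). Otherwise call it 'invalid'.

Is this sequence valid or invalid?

After 1 (parentNode): li (no-op, stayed)
After 2 (lastChild): td
After 3 (previousSibling): article
After 4 (nextSibling): td
After 5 (parentNode): li
After 6 (lastChild): td

Answer: invalid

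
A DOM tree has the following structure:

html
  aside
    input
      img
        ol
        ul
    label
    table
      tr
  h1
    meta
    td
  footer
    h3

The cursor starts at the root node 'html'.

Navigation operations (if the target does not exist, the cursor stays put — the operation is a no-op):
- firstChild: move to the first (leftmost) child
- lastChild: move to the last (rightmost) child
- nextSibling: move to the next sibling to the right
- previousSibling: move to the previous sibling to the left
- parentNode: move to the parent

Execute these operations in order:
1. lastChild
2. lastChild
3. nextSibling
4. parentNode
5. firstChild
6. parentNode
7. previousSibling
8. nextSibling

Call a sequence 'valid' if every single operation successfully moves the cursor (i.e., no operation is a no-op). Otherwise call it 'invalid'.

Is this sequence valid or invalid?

After 1 (lastChild): footer
After 2 (lastChild): h3
After 3 (nextSibling): h3 (no-op, stayed)
After 4 (parentNode): footer
After 5 (firstChild): h3
After 6 (parentNode): footer
After 7 (previousSibling): h1
After 8 (nextSibling): footer

Answer: invalid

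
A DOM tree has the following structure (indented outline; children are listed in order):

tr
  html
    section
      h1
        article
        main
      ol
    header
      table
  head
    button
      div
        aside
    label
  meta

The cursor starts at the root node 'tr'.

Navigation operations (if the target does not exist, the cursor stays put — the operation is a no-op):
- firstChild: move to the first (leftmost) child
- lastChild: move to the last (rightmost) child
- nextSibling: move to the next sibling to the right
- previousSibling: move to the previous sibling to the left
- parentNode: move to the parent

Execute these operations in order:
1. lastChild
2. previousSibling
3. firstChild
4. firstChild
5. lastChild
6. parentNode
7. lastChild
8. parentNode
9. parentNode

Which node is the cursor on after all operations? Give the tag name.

Answer: button

Derivation:
After 1 (lastChild): meta
After 2 (previousSibling): head
After 3 (firstChild): button
After 4 (firstChild): div
After 5 (lastChild): aside
After 6 (parentNode): div
After 7 (lastChild): aside
After 8 (parentNode): div
After 9 (parentNode): button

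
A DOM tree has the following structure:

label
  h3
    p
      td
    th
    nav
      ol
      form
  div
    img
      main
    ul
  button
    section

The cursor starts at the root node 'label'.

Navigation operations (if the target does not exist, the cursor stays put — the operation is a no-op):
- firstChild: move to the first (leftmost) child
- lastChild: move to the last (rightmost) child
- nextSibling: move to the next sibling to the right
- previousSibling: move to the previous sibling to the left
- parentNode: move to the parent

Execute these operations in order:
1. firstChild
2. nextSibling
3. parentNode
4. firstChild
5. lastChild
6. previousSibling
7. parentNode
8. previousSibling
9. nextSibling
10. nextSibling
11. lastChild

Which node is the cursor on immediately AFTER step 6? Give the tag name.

Answer: th

Derivation:
After 1 (firstChild): h3
After 2 (nextSibling): div
After 3 (parentNode): label
After 4 (firstChild): h3
After 5 (lastChild): nav
After 6 (previousSibling): th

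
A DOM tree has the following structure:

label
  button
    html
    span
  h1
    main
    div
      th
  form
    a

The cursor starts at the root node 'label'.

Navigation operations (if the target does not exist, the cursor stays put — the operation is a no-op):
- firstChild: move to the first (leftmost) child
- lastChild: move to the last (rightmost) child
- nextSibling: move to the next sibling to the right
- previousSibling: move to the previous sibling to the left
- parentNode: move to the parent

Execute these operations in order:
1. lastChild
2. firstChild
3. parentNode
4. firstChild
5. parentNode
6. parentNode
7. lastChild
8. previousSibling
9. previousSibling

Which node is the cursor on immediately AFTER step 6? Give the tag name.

After 1 (lastChild): form
After 2 (firstChild): a
After 3 (parentNode): form
After 4 (firstChild): a
After 5 (parentNode): form
After 6 (parentNode): label

Answer: label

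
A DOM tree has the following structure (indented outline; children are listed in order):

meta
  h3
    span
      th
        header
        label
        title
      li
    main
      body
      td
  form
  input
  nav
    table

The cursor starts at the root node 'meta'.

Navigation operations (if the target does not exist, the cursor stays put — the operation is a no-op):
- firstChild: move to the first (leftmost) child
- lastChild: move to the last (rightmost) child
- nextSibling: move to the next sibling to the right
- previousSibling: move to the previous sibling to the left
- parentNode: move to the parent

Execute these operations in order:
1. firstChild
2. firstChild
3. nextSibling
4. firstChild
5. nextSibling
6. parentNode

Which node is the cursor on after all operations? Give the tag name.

After 1 (firstChild): h3
After 2 (firstChild): span
After 3 (nextSibling): main
After 4 (firstChild): body
After 5 (nextSibling): td
After 6 (parentNode): main

Answer: main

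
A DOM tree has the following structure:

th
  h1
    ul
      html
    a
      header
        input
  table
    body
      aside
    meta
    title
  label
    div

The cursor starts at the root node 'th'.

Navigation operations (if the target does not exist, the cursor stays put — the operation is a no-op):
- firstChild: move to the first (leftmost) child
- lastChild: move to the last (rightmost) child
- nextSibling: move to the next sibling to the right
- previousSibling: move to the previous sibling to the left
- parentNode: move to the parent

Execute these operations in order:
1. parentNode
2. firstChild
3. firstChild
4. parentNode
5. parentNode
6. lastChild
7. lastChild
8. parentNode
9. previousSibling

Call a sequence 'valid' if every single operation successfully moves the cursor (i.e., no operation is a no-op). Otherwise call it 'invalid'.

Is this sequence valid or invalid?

Answer: invalid

Derivation:
After 1 (parentNode): th (no-op, stayed)
After 2 (firstChild): h1
After 3 (firstChild): ul
After 4 (parentNode): h1
After 5 (parentNode): th
After 6 (lastChild): label
After 7 (lastChild): div
After 8 (parentNode): label
After 9 (previousSibling): table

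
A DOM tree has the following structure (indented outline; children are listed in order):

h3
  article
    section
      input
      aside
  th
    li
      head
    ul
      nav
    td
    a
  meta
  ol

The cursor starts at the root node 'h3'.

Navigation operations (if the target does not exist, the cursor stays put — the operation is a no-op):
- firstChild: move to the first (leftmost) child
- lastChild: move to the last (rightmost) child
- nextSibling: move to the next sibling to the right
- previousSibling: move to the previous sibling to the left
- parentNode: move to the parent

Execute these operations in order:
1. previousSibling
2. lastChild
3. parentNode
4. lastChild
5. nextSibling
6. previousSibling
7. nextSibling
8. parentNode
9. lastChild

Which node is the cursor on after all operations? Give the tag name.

After 1 (previousSibling): h3 (no-op, stayed)
After 2 (lastChild): ol
After 3 (parentNode): h3
After 4 (lastChild): ol
After 5 (nextSibling): ol (no-op, stayed)
After 6 (previousSibling): meta
After 7 (nextSibling): ol
After 8 (parentNode): h3
After 9 (lastChild): ol

Answer: ol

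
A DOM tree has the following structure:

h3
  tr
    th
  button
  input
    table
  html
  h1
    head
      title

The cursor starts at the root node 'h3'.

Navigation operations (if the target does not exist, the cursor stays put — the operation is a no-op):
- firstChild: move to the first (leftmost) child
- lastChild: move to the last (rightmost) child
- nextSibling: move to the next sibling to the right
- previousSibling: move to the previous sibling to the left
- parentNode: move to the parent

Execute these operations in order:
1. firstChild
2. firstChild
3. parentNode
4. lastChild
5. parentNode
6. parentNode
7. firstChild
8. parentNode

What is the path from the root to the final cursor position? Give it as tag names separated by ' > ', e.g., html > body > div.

After 1 (firstChild): tr
After 2 (firstChild): th
After 3 (parentNode): tr
After 4 (lastChild): th
After 5 (parentNode): tr
After 6 (parentNode): h3
After 7 (firstChild): tr
After 8 (parentNode): h3

Answer: h3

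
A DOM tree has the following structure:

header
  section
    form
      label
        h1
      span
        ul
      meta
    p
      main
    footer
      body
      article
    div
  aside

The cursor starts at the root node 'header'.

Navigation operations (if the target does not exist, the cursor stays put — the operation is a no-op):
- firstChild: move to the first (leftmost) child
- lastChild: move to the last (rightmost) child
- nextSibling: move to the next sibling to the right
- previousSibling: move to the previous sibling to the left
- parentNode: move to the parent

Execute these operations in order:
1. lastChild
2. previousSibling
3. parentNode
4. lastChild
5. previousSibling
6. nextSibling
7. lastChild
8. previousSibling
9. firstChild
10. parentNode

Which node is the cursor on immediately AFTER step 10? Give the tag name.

Answer: section

Derivation:
After 1 (lastChild): aside
After 2 (previousSibling): section
After 3 (parentNode): header
After 4 (lastChild): aside
After 5 (previousSibling): section
After 6 (nextSibling): aside
After 7 (lastChild): aside (no-op, stayed)
After 8 (previousSibling): section
After 9 (firstChild): form
After 10 (parentNode): section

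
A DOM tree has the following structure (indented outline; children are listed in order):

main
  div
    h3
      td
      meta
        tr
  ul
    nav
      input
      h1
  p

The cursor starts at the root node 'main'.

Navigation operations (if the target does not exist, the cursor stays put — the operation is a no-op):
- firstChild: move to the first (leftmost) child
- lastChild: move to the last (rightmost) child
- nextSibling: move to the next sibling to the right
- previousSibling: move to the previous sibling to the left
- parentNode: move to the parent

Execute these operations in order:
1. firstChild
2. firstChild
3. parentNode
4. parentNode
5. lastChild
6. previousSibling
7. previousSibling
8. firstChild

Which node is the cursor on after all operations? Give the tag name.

After 1 (firstChild): div
After 2 (firstChild): h3
After 3 (parentNode): div
After 4 (parentNode): main
After 5 (lastChild): p
After 6 (previousSibling): ul
After 7 (previousSibling): div
After 8 (firstChild): h3

Answer: h3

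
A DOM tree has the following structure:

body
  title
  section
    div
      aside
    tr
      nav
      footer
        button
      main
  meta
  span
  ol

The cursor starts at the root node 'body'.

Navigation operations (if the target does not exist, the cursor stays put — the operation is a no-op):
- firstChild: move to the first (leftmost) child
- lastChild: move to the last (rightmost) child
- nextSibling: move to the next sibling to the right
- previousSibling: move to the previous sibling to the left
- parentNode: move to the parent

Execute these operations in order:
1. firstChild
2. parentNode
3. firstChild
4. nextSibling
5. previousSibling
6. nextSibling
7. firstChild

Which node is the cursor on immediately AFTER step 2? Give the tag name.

After 1 (firstChild): title
After 2 (parentNode): body

Answer: body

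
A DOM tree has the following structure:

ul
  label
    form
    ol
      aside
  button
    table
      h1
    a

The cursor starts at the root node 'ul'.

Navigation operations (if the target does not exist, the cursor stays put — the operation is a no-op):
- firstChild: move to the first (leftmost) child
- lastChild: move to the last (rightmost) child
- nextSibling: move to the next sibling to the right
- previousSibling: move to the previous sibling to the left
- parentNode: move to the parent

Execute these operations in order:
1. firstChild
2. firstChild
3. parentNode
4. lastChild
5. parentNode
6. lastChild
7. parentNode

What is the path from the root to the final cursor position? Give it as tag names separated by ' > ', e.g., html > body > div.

After 1 (firstChild): label
After 2 (firstChild): form
After 3 (parentNode): label
After 4 (lastChild): ol
After 5 (parentNode): label
After 6 (lastChild): ol
After 7 (parentNode): label

Answer: ul > label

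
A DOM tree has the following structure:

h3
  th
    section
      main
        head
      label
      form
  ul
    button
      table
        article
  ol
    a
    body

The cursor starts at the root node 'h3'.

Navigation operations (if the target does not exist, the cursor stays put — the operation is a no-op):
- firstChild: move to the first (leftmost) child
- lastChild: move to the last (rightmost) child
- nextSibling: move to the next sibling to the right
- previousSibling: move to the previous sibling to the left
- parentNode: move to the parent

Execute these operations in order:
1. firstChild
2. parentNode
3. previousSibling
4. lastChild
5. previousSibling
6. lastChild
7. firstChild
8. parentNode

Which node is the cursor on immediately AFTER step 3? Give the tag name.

After 1 (firstChild): th
After 2 (parentNode): h3
After 3 (previousSibling): h3 (no-op, stayed)

Answer: h3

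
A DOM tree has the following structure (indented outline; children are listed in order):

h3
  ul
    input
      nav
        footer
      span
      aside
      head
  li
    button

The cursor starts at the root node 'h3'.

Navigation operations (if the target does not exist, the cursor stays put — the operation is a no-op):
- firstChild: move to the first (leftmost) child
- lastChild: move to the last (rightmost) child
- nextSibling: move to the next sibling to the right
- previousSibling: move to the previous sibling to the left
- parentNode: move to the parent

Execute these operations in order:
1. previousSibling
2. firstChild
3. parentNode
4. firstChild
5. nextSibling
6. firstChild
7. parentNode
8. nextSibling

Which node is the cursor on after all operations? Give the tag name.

After 1 (previousSibling): h3 (no-op, stayed)
After 2 (firstChild): ul
After 3 (parentNode): h3
After 4 (firstChild): ul
After 5 (nextSibling): li
After 6 (firstChild): button
After 7 (parentNode): li
After 8 (nextSibling): li (no-op, stayed)

Answer: li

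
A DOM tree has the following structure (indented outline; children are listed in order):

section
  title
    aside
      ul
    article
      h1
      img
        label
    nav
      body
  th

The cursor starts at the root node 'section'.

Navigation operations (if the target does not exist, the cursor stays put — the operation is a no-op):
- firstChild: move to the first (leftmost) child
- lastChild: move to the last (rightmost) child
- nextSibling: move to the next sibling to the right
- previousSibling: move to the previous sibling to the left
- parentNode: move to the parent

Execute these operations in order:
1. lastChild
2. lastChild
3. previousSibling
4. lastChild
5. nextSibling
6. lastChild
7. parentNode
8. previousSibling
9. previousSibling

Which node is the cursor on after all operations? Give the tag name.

Answer: aside

Derivation:
After 1 (lastChild): th
After 2 (lastChild): th (no-op, stayed)
After 3 (previousSibling): title
After 4 (lastChild): nav
After 5 (nextSibling): nav (no-op, stayed)
After 6 (lastChild): body
After 7 (parentNode): nav
After 8 (previousSibling): article
After 9 (previousSibling): aside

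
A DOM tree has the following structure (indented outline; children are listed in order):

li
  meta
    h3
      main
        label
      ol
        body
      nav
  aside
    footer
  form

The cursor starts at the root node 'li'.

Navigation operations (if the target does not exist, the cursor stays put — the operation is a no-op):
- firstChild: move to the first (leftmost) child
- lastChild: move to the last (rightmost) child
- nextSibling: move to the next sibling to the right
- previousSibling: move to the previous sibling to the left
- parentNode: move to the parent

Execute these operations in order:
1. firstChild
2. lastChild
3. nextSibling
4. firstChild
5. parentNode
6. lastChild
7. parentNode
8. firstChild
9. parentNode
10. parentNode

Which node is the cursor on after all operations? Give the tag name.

After 1 (firstChild): meta
After 2 (lastChild): h3
After 3 (nextSibling): h3 (no-op, stayed)
After 4 (firstChild): main
After 5 (parentNode): h3
After 6 (lastChild): nav
After 7 (parentNode): h3
After 8 (firstChild): main
After 9 (parentNode): h3
After 10 (parentNode): meta

Answer: meta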